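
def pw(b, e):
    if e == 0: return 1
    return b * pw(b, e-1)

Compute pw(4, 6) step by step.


pw(4, 6)
= 4 * pw(4, 5)
= 4 * 4 * pw(4, 4)
= 4 * 4 * 4 * pw(4, 3)
= 4 * 4 * 4 * 4 * pw(4, 2)
= 4 * 4 * 4 * 4 * 4 * pw(4, 1)
= 4 * 4 * 4 * 4 * 4 * 4 * pw(4, 0)
= 4 * 4 * 4 * 4 * 4 * 4 * 1
= 4096

4096


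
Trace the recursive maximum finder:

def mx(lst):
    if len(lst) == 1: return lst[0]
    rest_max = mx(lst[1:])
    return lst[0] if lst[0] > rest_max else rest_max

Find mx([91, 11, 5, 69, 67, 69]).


mx([91, 11, 5, 69, 67, 69]): compare 91 with mx([11, 5, 69, 67, 69])
mx([11, 5, 69, 67, 69]): compare 11 with mx([5, 69, 67, 69])
mx([5, 69, 67, 69]): compare 5 with mx([69, 67, 69])
mx([69, 67, 69]): compare 69 with mx([67, 69])
mx([67, 69]): compare 67 with mx([69])
mx([69]) = 69  (base case)
Compare 67 with 69 -> 69
Compare 69 with 69 -> 69
Compare 5 with 69 -> 69
Compare 11 with 69 -> 69
Compare 91 with 69 -> 91

91


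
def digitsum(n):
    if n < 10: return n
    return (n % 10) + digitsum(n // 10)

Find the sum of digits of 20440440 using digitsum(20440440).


digitsum(20440440) = 0 + digitsum(2044044)
digitsum(2044044) = 4 + digitsum(204404)
digitsum(204404) = 4 + digitsum(20440)
digitsum(20440) = 0 + digitsum(2044)
digitsum(2044) = 4 + digitsum(204)
digitsum(204) = 4 + digitsum(20)
digitsum(20) = 0 + digitsum(2)
digitsum(2) = 2  (base case)
Total: 0 + 4 + 4 + 0 + 4 + 4 + 0 + 2 = 18

18


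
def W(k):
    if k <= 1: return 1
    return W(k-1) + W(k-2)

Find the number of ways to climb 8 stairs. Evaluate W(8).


Building up from base cases:
W(0) = 1
W(1) = 1
W(2) = W(1) + W(0) = 1 + 1 = 2
W(3) = W(2) + W(1) = 2 + 1 = 3
W(4) = W(3) + W(2) = 3 + 2 = 5
W(5) = W(4) + W(3) = 5 + 3 = 8
W(6) = W(5) + W(4) = 8 + 5 = 13
W(7) = W(6) + W(5) = 13 + 8 = 21
W(8) = W(7) + W(6) = 21 + 13 = 34

34


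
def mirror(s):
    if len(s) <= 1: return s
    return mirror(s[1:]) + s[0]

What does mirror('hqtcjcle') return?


mirror('hqtcjcle') = mirror('qtcjcle') + 'h'
mirror('qtcjcle') = mirror('tcjcle') + 'q'
mirror('tcjcle') = mirror('cjcle') + 't'
mirror('cjcle') = mirror('jcle') + 'c'
mirror('jcle') = mirror('cle') + 'j'
mirror('cle') = mirror('le') + 'c'
mirror('le') = mirror('e') + 'l'
mirror('e') = 'e'  (base case)
Concatenating: 'e' + 'l' + 'c' + 'j' + 'c' + 't' + 'q' + 'h' = 'elcjctqh'

elcjctqh


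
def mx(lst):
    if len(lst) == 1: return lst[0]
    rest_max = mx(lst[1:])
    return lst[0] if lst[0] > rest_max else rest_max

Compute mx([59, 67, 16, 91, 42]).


mx([59, 67, 16, 91, 42]): compare 59 with mx([67, 16, 91, 42])
mx([67, 16, 91, 42]): compare 67 with mx([16, 91, 42])
mx([16, 91, 42]): compare 16 with mx([91, 42])
mx([91, 42]): compare 91 with mx([42])
mx([42]) = 42  (base case)
Compare 91 with 42 -> 91
Compare 16 with 91 -> 91
Compare 67 with 91 -> 91
Compare 59 with 91 -> 91

91


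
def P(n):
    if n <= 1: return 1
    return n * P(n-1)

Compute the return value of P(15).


P(15)
= 15 * P(14)
= 15 * 14 * P(13)
= 15 * 14 * 13 * P(12)
= 15 * 14 * 13 * 12 * P(11)
= 15 * 14 * 13 * 12 * 11 * P(10)
= 15 * 14 * 13 * 12 * 11 * 10 * P(9)
= 15 * 14 * 13 * 12 * 11 * 10 * 9 * P(8)
= 15 * 14 * 13 * 12 * 11 * 10 * 9 * 8 * P(7)
= 15 * 14 * 13 * 12 * 11 * 10 * 9 * 8 * 7 * P(6)
= 15 * 14 * 13 * 12 * 11 * 10 * 9 * 8 * 7 * 6 * P(5)
= 15 * 14 * 13 * 12 * 11 * 10 * 9 * 8 * 7 * 6 * 5 * P(4)
= 15 * 14 * 13 * 12 * 11 * 10 * 9 * 8 * 7 * 6 * 5 * 4 * P(3)
= 15 * 14 * 13 * 12 * 11 * 10 * 9 * 8 * 7 * 6 * 5 * 4 * 3 * P(2)
= 15 * 14 * 13 * 12 * 11 * 10 * 9 * 8 * 7 * 6 * 5 * 4 * 3 * 2 * P(1)
= 15 * 14 * 13 * 12 * 11 * 10 * 9 * 8 * 7 * 6 * 5 * 4 * 3 * 2 * 1
= 1307674368000

1307674368000


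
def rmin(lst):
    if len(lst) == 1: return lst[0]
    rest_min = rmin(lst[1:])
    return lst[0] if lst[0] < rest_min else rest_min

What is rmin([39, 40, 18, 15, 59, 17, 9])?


rmin([39, 40, 18, 15, 59, 17, 9]): compare 39 with rmin([40, 18, 15, 59, 17, 9])
rmin([40, 18, 15, 59, 17, 9]): compare 40 with rmin([18, 15, 59, 17, 9])
rmin([18, 15, 59, 17, 9]): compare 18 with rmin([15, 59, 17, 9])
rmin([15, 59, 17, 9]): compare 15 with rmin([59, 17, 9])
rmin([59, 17, 9]): compare 59 with rmin([17, 9])
rmin([17, 9]): compare 17 with rmin([9])
rmin([9]) = 9  (base case)
Compare 17 with 9 -> 9
Compare 59 with 9 -> 9
Compare 15 with 9 -> 9
Compare 18 with 9 -> 9
Compare 40 with 9 -> 9
Compare 39 with 9 -> 9

9


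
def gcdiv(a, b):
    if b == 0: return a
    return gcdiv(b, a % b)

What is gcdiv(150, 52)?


gcdiv(150, 52) = gcdiv(52, 46)
gcdiv(52, 46) = gcdiv(46, 6)
gcdiv(46, 6) = gcdiv(6, 4)
gcdiv(6, 4) = gcdiv(4, 2)
gcdiv(4, 2) = gcdiv(2, 0)
gcdiv(2, 0) = 2  (base case)

2


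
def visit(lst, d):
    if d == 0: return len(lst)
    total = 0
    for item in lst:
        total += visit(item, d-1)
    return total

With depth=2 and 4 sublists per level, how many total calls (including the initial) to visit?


At depth 0 (root): 1 call
At depth 1: each of 1 parents calls visit on 4 children = 4 calls
At depth 2: each of 4 parents calls visit on 4 children = 16 calls
Total: 1 + 4 + 16 = 21

21


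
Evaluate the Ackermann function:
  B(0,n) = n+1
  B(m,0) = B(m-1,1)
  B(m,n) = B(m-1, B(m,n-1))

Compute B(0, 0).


B(0, 0) = 1
Result: B(0, 0) = 1

1


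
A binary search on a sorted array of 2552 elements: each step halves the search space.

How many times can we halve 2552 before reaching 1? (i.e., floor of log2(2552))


2552 / 2 = 1276
1276 / 2 = 638
638 / 2 = 319
319 / 2 = 159
159 / 2 = 79
79 / 2 = 39
39 / 2 = 19
19 / 2 = 9
9 / 2 = 4
4 / 2 = 2
2 / 2 = 1
Reached 1 after 11 halvings

11


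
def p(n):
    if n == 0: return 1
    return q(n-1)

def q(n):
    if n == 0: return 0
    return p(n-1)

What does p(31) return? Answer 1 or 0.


p(31) = q(30)
q(30) = p(29)
p(29) = q(28)
q(28) = p(27)
p(27) = q(26)
q(26) = p(25)
p(25) = q(24)
q(24) = p(23)
p(23) = q(22)
q(22) = p(21)
p(21) = q(20)
q(20) = p(19)
p(19) = q(18)
q(18) = p(17)
p(17) = q(16)
q(16) = p(15)
p(15) = q(14)
q(14) = p(13)
p(13) = q(12)
q(12) = p(11)
p(11) = q(10)
q(10) = p(9)
p(9) = q(8)
q(8) = p(7)
p(7) = q(6)
q(6) = p(5)
p(5) = q(4)
q(4) = p(3)
p(3) = q(2)
q(2) = p(1)
p(1) = q(0)
q(0) = 0  (base case)
Result: 0

0


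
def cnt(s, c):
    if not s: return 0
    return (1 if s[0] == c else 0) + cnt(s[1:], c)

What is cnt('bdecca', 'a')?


s[0]='b' != 'a' -> 0
s[0]='d' != 'a' -> 0
s[0]='e' != 'a' -> 0
s[0]='c' != 'a' -> 0
s[0]='c' != 'a' -> 0
s[0]='a' == 'a' -> 1
Sum: 0 + 0 + 0 + 0 + 0 + 1 = 1

1


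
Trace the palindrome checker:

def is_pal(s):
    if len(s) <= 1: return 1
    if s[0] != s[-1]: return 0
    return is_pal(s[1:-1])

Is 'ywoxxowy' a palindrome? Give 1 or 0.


is_pal('ywoxxowy'): s[0]='y' == s[-1]='y' -> check is_pal('woxxow')
is_pal('woxxow'): s[0]='w' == s[-1]='w' -> check is_pal('oxxo')
is_pal('oxxo'): s[0]='o' == s[-1]='o' -> check is_pal('xx')
is_pal('xx'): s[0]='x' == s[-1]='x' -> check is_pal('')
is_pal(''): len <= 1 -> return 1  (base case)
Result: 1 (palindrome)

1


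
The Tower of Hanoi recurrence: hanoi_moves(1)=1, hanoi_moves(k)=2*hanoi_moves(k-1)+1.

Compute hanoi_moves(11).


hanoi_moves(11) = 2 * hanoi_moves(10) + 1
hanoi_moves(10) = 2 * hanoi_moves(9) + 1
hanoi_moves(9) = 2 * hanoi_moves(8) + 1
hanoi_moves(8) = 2 * hanoi_moves(7) + 1
hanoi_moves(7) = 2 * hanoi_moves(6) + 1
hanoi_moves(6) = 2 * hanoi_moves(5) + 1
hanoi_moves(5) = 2 * hanoi_moves(4) + 1
hanoi_moves(4) = 2 * hanoi_moves(3) + 1
hanoi_moves(3) = 2 * hanoi_moves(2) + 1
hanoi_moves(2) = 2 * hanoi_moves(1) + 1
hanoi_moves(1) = 1  (base case)
hanoi_moves(2) = 2 * 1 + 1 = 3
hanoi_moves(3) = 2 * 3 + 1 = 7
hanoi_moves(4) = 2 * 7 + 1 = 15
hanoi_moves(5) = 2 * 15 + 1 = 31
hanoi_moves(6) = 2 * 31 + 1 = 63
hanoi_moves(7) = 2 * 63 + 1 = 127
hanoi_moves(8) = 2 * 127 + 1 = 255
hanoi_moves(9) = 2 * 255 + 1 = 511
hanoi_moves(10) = 2 * 511 + 1 = 1023
hanoi_moves(11) = 2 * 1023 + 1 = 2047

2047


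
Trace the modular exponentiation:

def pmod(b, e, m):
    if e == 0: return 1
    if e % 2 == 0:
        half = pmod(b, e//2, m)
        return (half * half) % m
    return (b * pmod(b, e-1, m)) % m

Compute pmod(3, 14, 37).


pmod(3, 14, 37): e is even, compute pmod(3, 7, 37)
  pmod(3, 7, 37): e is odd, compute pmod(3, 6, 37)
    pmod(3, 6, 37): e is even, compute pmod(3, 3, 37)
      pmod(3, 3, 37): e is odd, compute pmod(3, 2, 37)
        pmod(3, 2, 37): e is even, compute pmod(3, 1, 37)
          pmod(3, 1, 37): e is odd, compute pmod(3, 0, 37)
          pmod(3, 0, 37) = 1
          (3 * 1) % 37 = 3
        half=3, (3*3) % 37 = 9
      (3 * 9) % 37 = 27
    half=27, (27*27) % 37 = 26
  (3 * 26) % 37 = 4
half=4, (4*4) % 37 = 16

16


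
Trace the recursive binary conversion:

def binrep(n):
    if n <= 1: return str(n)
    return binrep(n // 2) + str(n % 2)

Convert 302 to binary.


binrep(302) = binrep(151) + '0'
binrep(151) = binrep(75) + '1'
binrep(75) = binrep(37) + '1'
binrep(37) = binrep(18) + '1'
binrep(18) = binrep(9) + '0'
binrep(9) = binrep(4) + '1'
binrep(4) = binrep(2) + '0'
binrep(2) = binrep(1) + '0'
binrep(1) = '1'  (base case)
Concatenating: '1' + '0' + '0' + '1' + '0' + '1' + '1' + '1' + '0' = '100101110'

100101110


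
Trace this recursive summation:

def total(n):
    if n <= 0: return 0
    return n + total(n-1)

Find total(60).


total(60)
= 60 + 59 + 58 + 57 + 56 + 55 + 54 + 53 + 52 + 51 + 50 + 49 + 48 + 47 + 46 + 45 + 44 + 43 + 42 + 41 + 40 + 39 + 38 + 37 + 36 + 35 + 34 + 33 + 32 + 31 + 30 + 29 + 28 + 27 + 26 + 25 + 24 + 23 + 22 + 21 + 20 + 19 + 18 + 17 + 16 + 15 + 14 + 13 + 12 + 11 + 10 + 9 + 8 + 7 + 6 + 5 + 4 + 3 + 2 + 1 + total(0)
= 60 + 59 + 58 + 57 + 56 + 55 + 54 + 53 + 52 + 51 + 50 + 49 + 48 + 47 + 46 + 45 + 44 + 43 + 42 + 41 + 40 + 39 + 38 + 37 + 36 + 35 + 34 + 33 + 32 + 31 + 30 + 29 + 28 + 27 + 26 + 25 + 24 + 23 + 22 + 21 + 20 + 19 + 18 + 17 + 16 + 15 + 14 + 13 + 12 + 11 + 10 + 9 + 8 + 7 + 6 + 5 + 4 + 3 + 2 + 1 + 0
= 1830

1830


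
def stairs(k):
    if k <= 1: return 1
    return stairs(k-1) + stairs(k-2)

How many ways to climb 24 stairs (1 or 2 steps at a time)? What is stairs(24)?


Building up from base cases:
stairs(0) = 1
stairs(1) = 1
stairs(2) = stairs(1) + stairs(0) = 1 + 1 = 2
stairs(3) = stairs(2) + stairs(1) = 2 + 1 = 3
stairs(4) = stairs(3) + stairs(2) = 3 + 2 = 5
stairs(5) = stairs(4) + stairs(3) = 5 + 3 = 8
stairs(6) = stairs(5) + stairs(4) = 8 + 5 = 13
stairs(7) = stairs(6) + stairs(5) = 13 + 8 = 21
stairs(8) = stairs(7) + stairs(6) = 21 + 13 = 34
stairs(9) = stairs(8) + stairs(7) = 34 + 21 = 55
stairs(10) = stairs(9) + stairs(8) = 55 + 34 = 89
stairs(11) = stairs(10) + stairs(9) = 89 + 55 = 144
stairs(12) = stairs(11) + stairs(10) = 144 + 89 = 233
stairs(13) = stairs(12) + stairs(11) = 233 + 144 = 377
stairs(14) = stairs(13) + stairs(12) = 377 + 233 = 610
stairs(15) = stairs(14) + stairs(13) = 610 + 377 = 987
stairs(16) = stairs(15) + stairs(14) = 987 + 610 = 1597
stairs(17) = stairs(16) + stairs(15) = 1597 + 987 = 2584
stairs(18) = stairs(17) + stairs(16) = 2584 + 1597 = 4181
stairs(19) = stairs(18) + stairs(17) = 4181 + 2584 = 6765
stairs(20) = stairs(19) + stairs(18) = 6765 + 4181 = 10946
stairs(21) = stairs(20) + stairs(19) = 10946 + 6765 = 17711
stairs(22) = stairs(21) + stairs(20) = 17711 + 10946 = 28657
stairs(23) = stairs(22) + stairs(21) = 28657 + 17711 = 46368
stairs(24) = stairs(23) + stairs(22) = 46368 + 28657 = 75025

75025


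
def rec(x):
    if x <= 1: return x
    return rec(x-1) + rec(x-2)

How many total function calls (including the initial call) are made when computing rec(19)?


Let C(n) = total calls for rec(n)
C(0) = 1, C(1) = 1
C(2) = 1 + C(1) + C(0) = 1 + 1 + 1 = 3
C(3) = 1 + C(2) + C(1) = 1 + 3 + 1 = 5
C(4) = 1 + C(3) + C(2) = 1 + 5 + 3 = 9
C(5) = 1 + C(4) + C(3) = 1 + 9 + 5 = 15
C(6) = 1 + C(5) + C(4) = 1 + 15 + 9 = 25
C(7) = 1 + C(6) + C(5) = 1 + 25 + 15 = 41
C(8) = 1 + C(7) + C(6) = 1 + 41 + 25 = 67
C(9) = 1 + C(8) + C(7) = 1 + 67 + 41 = 109
C(10) = 1 + C(9) + C(8) = 1 + 109 + 67 = 177
C(11) = 1 + C(10) + C(9) = 1 + 177 + 109 = 287
C(12) = 1 + C(11) + C(10) = 1 + 287 + 177 = 465
C(13) = 1 + C(12) + C(11) = 1 + 465 + 287 = 753
C(14) = 1 + C(13) + C(12) = 1 + 753 + 465 = 1219
C(15) = 1 + C(14) + C(13) = 1 + 1219 + 753 = 1973
C(16) = 1 + C(15) + C(14) = 1 + 1973 + 1219 = 3193
C(17) = 1 + C(16) + C(15) = 1 + 3193 + 1973 = 5167
C(18) = 1 + C(17) + C(16) = 1 + 5167 + 3193 = 8361
C(19) = 1 + C(18) + C(17) = 1 + 8361 + 5167 = 13529

13529


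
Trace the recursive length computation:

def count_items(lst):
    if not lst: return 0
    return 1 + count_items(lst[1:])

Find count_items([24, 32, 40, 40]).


count_items([24, 32, 40, 40]) = 1 + count_items([32, 40, 40])
count_items([32, 40, 40]) = 1 + count_items([40, 40])
count_items([40, 40]) = 1 + count_items([40])
count_items([40]) = 1 + count_items([])
count_items([]) = 0  (base case)
Unwinding: 1 + 1 + 1 + 1 + 0 = 4

4


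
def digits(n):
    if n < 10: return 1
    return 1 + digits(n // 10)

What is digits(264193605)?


digits(264193605) = 1 + digits(26419360)
digits(26419360) = 1 + digits(2641936)
digits(2641936) = 1 + digits(264193)
digits(264193) = 1 + digits(26419)
digits(26419) = 1 + digits(2641)
digits(2641) = 1 + digits(264)
digits(264) = 1 + digits(26)
digits(26) = 1 + digits(2)
digits(2) = 1  (base case: 2 < 10)
Unwinding: 1 + 1 + 1 + 1 + 1 + 1 + 1 + 1 + 1 = 9

9


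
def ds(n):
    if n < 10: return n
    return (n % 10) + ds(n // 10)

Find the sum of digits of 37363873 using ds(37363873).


ds(37363873) = 3 + ds(3736387)
ds(3736387) = 7 + ds(373638)
ds(373638) = 8 + ds(37363)
ds(37363) = 3 + ds(3736)
ds(3736) = 6 + ds(373)
ds(373) = 3 + ds(37)
ds(37) = 7 + ds(3)
ds(3) = 3  (base case)
Total: 3 + 7 + 8 + 3 + 6 + 3 + 7 + 3 = 40

40


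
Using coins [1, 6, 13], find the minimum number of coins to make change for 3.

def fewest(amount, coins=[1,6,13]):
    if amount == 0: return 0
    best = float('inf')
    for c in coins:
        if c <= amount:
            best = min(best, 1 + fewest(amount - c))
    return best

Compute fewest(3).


Building up with DP:
fewest(0) = 0
fewest(1) = min(1+fewest(0)=1+0=1) = 1
fewest(2) = min(1+fewest(1)=1+1=2) = 2
fewest(3) = min(1+fewest(2)=1+2=3) = 3

3


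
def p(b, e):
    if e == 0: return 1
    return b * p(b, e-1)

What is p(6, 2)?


p(6, 2)
= 6 * p(6, 1)
= 6 * 6 * p(6, 0)
= 6 * 6 * 1
= 36

36


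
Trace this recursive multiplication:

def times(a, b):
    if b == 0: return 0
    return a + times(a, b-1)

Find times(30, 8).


times(30, 8) = 30 + times(30, 7)
times(30, 7) = 30 + times(30, 6)
times(30, 6) = 30 + times(30, 5)
times(30, 5) = 30 + times(30, 4)
times(30, 4) = 30 + times(30, 3)
times(30, 3) = 30 + times(30, 2)
times(30, 2) = 30 + times(30, 1)
times(30, 1) = 30 + times(30, 0)
times(30, 0) = 0  (base case)
Total: 30 + 30 + 30 + 30 + 30 + 30 + 30 + 30 + 0 = 240

240


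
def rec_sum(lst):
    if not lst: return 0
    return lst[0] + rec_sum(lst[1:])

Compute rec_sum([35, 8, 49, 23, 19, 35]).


rec_sum([35, 8, 49, 23, 19, 35]) = 35 + rec_sum([8, 49, 23, 19, 35])
rec_sum([8, 49, 23, 19, 35]) = 8 + rec_sum([49, 23, 19, 35])
rec_sum([49, 23, 19, 35]) = 49 + rec_sum([23, 19, 35])
rec_sum([23, 19, 35]) = 23 + rec_sum([19, 35])
rec_sum([19, 35]) = 19 + rec_sum([35])
rec_sum([35]) = 35 + rec_sum([])
rec_sum([]) = 0  (base case)
Total: 35 + 8 + 49 + 23 + 19 + 35 + 0 = 169

169


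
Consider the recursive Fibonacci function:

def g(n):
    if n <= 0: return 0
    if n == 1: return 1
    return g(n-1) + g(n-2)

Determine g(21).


Computing g(21) bottom-up:
g(0) = 0
g(1) = 1
g(2) = g(1) + g(0) = 1 + 0 = 1
g(3) = g(2) + g(1) = 1 + 1 = 2
g(4) = g(3) + g(2) = 2 + 1 = 3
g(5) = g(4) + g(3) = 3 + 2 = 5
g(6) = g(5) + g(4) = 5 + 3 = 8
g(7) = g(6) + g(5) = 8 + 5 = 13
g(8) = g(7) + g(6) = 13 + 8 = 21
g(9) = g(8) + g(7) = 21 + 13 = 34
g(10) = g(9) + g(8) = 34 + 21 = 55
g(11) = g(10) + g(9) = 55 + 34 = 89
g(12) = g(11) + g(10) = 89 + 55 = 144
g(13) = g(12) + g(11) = 144 + 89 = 233
g(14) = g(13) + g(12) = 233 + 144 = 377
g(15) = g(14) + g(13) = 377 + 233 = 610
g(16) = g(15) + g(14) = 610 + 377 = 987
g(17) = g(16) + g(15) = 987 + 610 = 1597
g(18) = g(17) + g(16) = 1597 + 987 = 2584
g(19) = g(18) + g(17) = 2584 + 1597 = 4181
g(20) = g(19) + g(18) = 4181 + 2584 = 6765
g(21) = g(20) + g(19) = 6765 + 4181 = 10946

10946


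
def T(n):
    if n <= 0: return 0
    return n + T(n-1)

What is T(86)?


T(86)
= 86 + 85 + 84 + 83 + 82 + 81 + 80 + 79 + 78 + 77 + 76 + 75 + 74 + 73 + 72 + 71 + 70 + 69 + 68 + 67 + 66 + 65 + 64 + 63 + 62 + 61 + 60 + 59 + 58 + 57 + 56 + 55 + 54 + 53 + 52 + 51 + 50 + 49 + 48 + 47 + 46 + 45 + 44 + 43 + 42 + 41 + 40 + 39 + 38 + 37 + 36 + 35 + 34 + 33 + 32 + 31 + 30 + 29 + 28 + 27 + 26 + 25 + 24 + 23 + 22 + 21 + 20 + 19 + 18 + 17 + 16 + 15 + 14 + 13 + 12 + 11 + 10 + 9 + 8 + 7 + 6 + 5 + 4 + 3 + 2 + 1 + T(0)
= 86 + 85 + 84 + 83 + 82 + 81 + 80 + 79 + 78 + 77 + 76 + 75 + 74 + 73 + 72 + 71 + 70 + 69 + 68 + 67 + 66 + 65 + 64 + 63 + 62 + 61 + 60 + 59 + 58 + 57 + 56 + 55 + 54 + 53 + 52 + 51 + 50 + 49 + 48 + 47 + 46 + 45 + 44 + 43 + 42 + 41 + 40 + 39 + 38 + 37 + 36 + 35 + 34 + 33 + 32 + 31 + 30 + 29 + 28 + 27 + 26 + 25 + 24 + 23 + 22 + 21 + 20 + 19 + 18 + 17 + 16 + 15 + 14 + 13 + 12 + 11 + 10 + 9 + 8 + 7 + 6 + 5 + 4 + 3 + 2 + 1 + 0
= 3741

3741


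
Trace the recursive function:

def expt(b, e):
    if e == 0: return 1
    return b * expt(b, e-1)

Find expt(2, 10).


expt(2, 10)
= 2 * expt(2, 9)
= 2 * 2 * expt(2, 8)
= 2 * 2 * 2 * expt(2, 7)
= 2 * 2 * 2 * 2 * expt(2, 6)
= 2 * 2 * 2 * 2 * 2 * expt(2, 5)
= 2 * 2 * 2 * 2 * 2 * 2 * expt(2, 4)
= 2 * 2 * 2 * 2 * 2 * 2 * 2 * expt(2, 3)
= 2 * 2 * 2 * 2 * 2 * 2 * 2 * 2 * expt(2, 2)
= 2 * 2 * 2 * 2 * 2 * 2 * 2 * 2 * 2 * expt(2, 1)
= 2 * 2 * 2 * 2 * 2 * 2 * 2 * 2 * 2 * 2 * expt(2, 0)
= 2 * 2 * 2 * 2 * 2 * 2 * 2 * 2 * 2 * 2 * 1
= 1024

1024


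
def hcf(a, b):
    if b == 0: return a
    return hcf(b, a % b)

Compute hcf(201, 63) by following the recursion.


hcf(201, 63) = hcf(63, 12)
hcf(63, 12) = hcf(12, 3)
hcf(12, 3) = hcf(3, 0)
hcf(3, 0) = 3  (base case)

3


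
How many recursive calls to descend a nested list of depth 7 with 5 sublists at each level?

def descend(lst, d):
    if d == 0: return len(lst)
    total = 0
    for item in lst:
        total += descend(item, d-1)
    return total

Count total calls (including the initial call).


At depth 0 (root): 1 call
At depth 1: each of 1 parents calls descend on 5 children = 5 calls
At depth 2: each of 5 parents calls descend on 5 children = 25 calls
At depth 3: each of 25 parents calls descend on 5 children = 125 calls
At depth 4: each of 125 parents calls descend on 5 children = 625 calls
At depth 5: each of 625 parents calls descend on 5 children = 3125 calls
At depth 6: each of 3125 parents calls descend on 5 children = 15625 calls
At depth 7: each of 15625 parents calls descend on 5 children = 78125 calls
Total: 1 + 5 + 25 + 125 + 625 + 3125 + 15625 + 78125 = 97656

97656


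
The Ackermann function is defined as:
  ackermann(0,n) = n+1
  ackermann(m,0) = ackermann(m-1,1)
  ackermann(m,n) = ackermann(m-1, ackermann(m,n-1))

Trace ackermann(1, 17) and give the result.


ackermann(1, 17) = ackermann(0, ackermann(1, 16))
  ackermann(1, 16) = ackermann(0, ackermann(1, 15))
    ackermann(1, 15) = ackermann(0, ackermann(1, 14))
      ackermann(1, 14) = ackermann(0, ackermann(1, 13))
        ackermann(1, 13) = ackermann(0, ackermann(1, 12))
          ackermann(1, 12) = ackermann(0, ackermann(1, 11))
          ackermann(1, 11) = ackermann(0, ackermann(1, 10))
          ackermann(1, 10) = ackermann(0, ackermann(1, 9))
          ackermann(1, 9) = ackermann(0, ackermann(1, 8))
          ackermann(1, 8) = ackermann(0, ackermann(1, 7))
          ackermann(1, 7) = ackermann(0, ackermann(1, 6))
          ackermann(1, 6) = ackermann(0, ackermann(1, 5))
          ackermann(1, 5) = ackermann(0, ackermann(1, 4))
          ackermann(1, 4) = ackermann(0, ackermann(1, 3))
          ackermann(1, 3) = ackermann(0, ackermann(1, 2))
          ackermann(1, 2) = ackermann(0, ackermann(1, 1))
          ackermann(1, 1) = ackermann(0, ackermann(1, 0))
          ackermann(1, 0) = ackermann(0, 1)
          ackermann(0, 1) = 2
            = ackermann(0, 2)
          ackermann(0, 2) = 3
            = ackermann(0, 3)
          ackermann(0, 3) = 4
            = ackermann(0, 4)
          ackermann(0, 4) = 5
... (trace truncated)
Result: ackermann(1, 17) = 19

19


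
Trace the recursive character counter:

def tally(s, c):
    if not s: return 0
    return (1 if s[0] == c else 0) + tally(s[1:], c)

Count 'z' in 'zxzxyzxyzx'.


s[0]='z' == 'z' -> 1
s[0]='x' != 'z' -> 0
s[0]='z' == 'z' -> 1
s[0]='x' != 'z' -> 0
s[0]='y' != 'z' -> 0
s[0]='z' == 'z' -> 1
s[0]='x' != 'z' -> 0
s[0]='y' != 'z' -> 0
s[0]='z' == 'z' -> 1
s[0]='x' != 'z' -> 0
Sum: 1 + 0 + 1 + 0 + 0 + 1 + 0 + 0 + 1 + 0 = 4

4


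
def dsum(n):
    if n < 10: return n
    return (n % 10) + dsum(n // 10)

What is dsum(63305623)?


dsum(63305623) = 3 + dsum(6330562)
dsum(6330562) = 2 + dsum(633056)
dsum(633056) = 6 + dsum(63305)
dsum(63305) = 5 + dsum(6330)
dsum(6330) = 0 + dsum(633)
dsum(633) = 3 + dsum(63)
dsum(63) = 3 + dsum(6)
dsum(6) = 6  (base case)
Total: 3 + 2 + 6 + 5 + 0 + 3 + 3 + 6 = 28

28


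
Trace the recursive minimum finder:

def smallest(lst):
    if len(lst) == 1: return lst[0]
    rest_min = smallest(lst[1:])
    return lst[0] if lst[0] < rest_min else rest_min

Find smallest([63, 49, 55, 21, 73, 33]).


smallest([63, 49, 55, 21, 73, 33]): compare 63 with smallest([49, 55, 21, 73, 33])
smallest([49, 55, 21, 73, 33]): compare 49 with smallest([55, 21, 73, 33])
smallest([55, 21, 73, 33]): compare 55 with smallest([21, 73, 33])
smallest([21, 73, 33]): compare 21 with smallest([73, 33])
smallest([73, 33]): compare 73 with smallest([33])
smallest([33]) = 33  (base case)
Compare 73 with 33 -> 33
Compare 21 with 33 -> 21
Compare 55 with 21 -> 21
Compare 49 with 21 -> 21
Compare 63 with 21 -> 21

21


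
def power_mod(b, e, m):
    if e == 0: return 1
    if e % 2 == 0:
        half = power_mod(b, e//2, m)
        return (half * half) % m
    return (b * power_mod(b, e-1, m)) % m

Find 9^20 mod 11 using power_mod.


power_mod(9, 20, 11): e is even, compute power_mod(9, 10, 11)
  power_mod(9, 10, 11): e is even, compute power_mod(9, 5, 11)
    power_mod(9, 5, 11): e is odd, compute power_mod(9, 4, 11)
      power_mod(9, 4, 11): e is even, compute power_mod(9, 2, 11)
        power_mod(9, 2, 11): e is even, compute power_mod(9, 1, 11)
          power_mod(9, 1, 11): e is odd, compute power_mod(9, 0, 11)
          power_mod(9, 0, 11) = 1
          (9 * 1) % 11 = 9
        half=9, (9*9) % 11 = 4
      half=4, (4*4) % 11 = 5
    (9 * 5) % 11 = 1
  half=1, (1*1) % 11 = 1
half=1, (1*1) % 11 = 1

1


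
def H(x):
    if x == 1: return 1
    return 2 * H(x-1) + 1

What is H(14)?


H(14) = 2 * H(13) + 1
H(13) = 2 * H(12) + 1
H(12) = 2 * H(11) + 1
H(11) = 2 * H(10) + 1
H(10) = 2 * H(9) + 1
H(9) = 2 * H(8) + 1
H(8) = 2 * H(7) + 1
H(7) = 2 * H(6) + 1
H(6) = 2 * H(5) + 1
H(5) = 2 * H(4) + 1
H(4) = 2 * H(3) + 1
H(3) = 2 * H(2) + 1
H(2) = 2 * H(1) + 1
H(1) = 1  (base case)
H(2) = 2 * 1 + 1 = 3
H(3) = 2 * 3 + 1 = 7
H(4) = 2 * 7 + 1 = 15
H(5) = 2 * 15 + 1 = 31
H(6) = 2 * 31 + 1 = 63
H(7) = 2 * 63 + 1 = 127
H(8) = 2 * 127 + 1 = 255
H(9) = 2 * 255 + 1 = 511
H(10) = 2 * 511 + 1 = 1023
H(11) = 2 * 1023 + 1 = 2047
H(12) = 2 * 2047 + 1 = 4095
H(13) = 2 * 4095 + 1 = 8191
H(14) = 2 * 8191 + 1 = 16383

16383


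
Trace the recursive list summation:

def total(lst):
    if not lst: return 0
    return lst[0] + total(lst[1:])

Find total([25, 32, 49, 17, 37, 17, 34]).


total([25, 32, 49, 17, 37, 17, 34]) = 25 + total([32, 49, 17, 37, 17, 34])
total([32, 49, 17, 37, 17, 34]) = 32 + total([49, 17, 37, 17, 34])
total([49, 17, 37, 17, 34]) = 49 + total([17, 37, 17, 34])
total([17, 37, 17, 34]) = 17 + total([37, 17, 34])
total([37, 17, 34]) = 37 + total([17, 34])
total([17, 34]) = 17 + total([34])
total([34]) = 34 + total([])
total([]) = 0  (base case)
Total: 25 + 32 + 49 + 17 + 37 + 17 + 34 + 0 = 211

211


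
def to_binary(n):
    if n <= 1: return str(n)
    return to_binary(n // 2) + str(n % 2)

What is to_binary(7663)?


to_binary(7663) = to_binary(3831) + '1'
to_binary(3831) = to_binary(1915) + '1'
to_binary(1915) = to_binary(957) + '1'
to_binary(957) = to_binary(478) + '1'
to_binary(478) = to_binary(239) + '0'
to_binary(239) = to_binary(119) + '1'
to_binary(119) = to_binary(59) + '1'
to_binary(59) = to_binary(29) + '1'
to_binary(29) = to_binary(14) + '1'
to_binary(14) = to_binary(7) + '0'
to_binary(7) = to_binary(3) + '1'
to_binary(3) = to_binary(1) + '1'
to_binary(1) = '1'  (base case)
Concatenating: '1' + '1' + '1' + '0' + '1' + '1' + '1' + '1' + '0' + '1' + '1' + '1' + '1' = '1110111101111'

1110111101111


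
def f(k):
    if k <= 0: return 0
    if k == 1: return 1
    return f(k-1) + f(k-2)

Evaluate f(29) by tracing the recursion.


Computing f(29) bottom-up:
f(0) = 0
f(1) = 1
f(2) = f(1) + f(0) = 1 + 0 = 1
f(3) = f(2) + f(1) = 1 + 1 = 2
f(4) = f(3) + f(2) = 2 + 1 = 3
f(5) = f(4) + f(3) = 3 + 2 = 5
f(6) = f(5) + f(4) = 5 + 3 = 8
f(7) = f(6) + f(5) = 8 + 5 = 13
f(8) = f(7) + f(6) = 13 + 8 = 21
f(9) = f(8) + f(7) = 21 + 13 = 34
f(10) = f(9) + f(8) = 34 + 21 = 55
f(11) = f(10) + f(9) = 55 + 34 = 89
f(12) = f(11) + f(10) = 89 + 55 = 144
f(13) = f(12) + f(11) = 144 + 89 = 233
f(14) = f(13) + f(12) = 233 + 144 = 377
f(15) = f(14) + f(13) = 377 + 233 = 610
f(16) = f(15) + f(14) = 610 + 377 = 987
f(17) = f(16) + f(15) = 987 + 610 = 1597
f(18) = f(17) + f(16) = 1597 + 987 = 2584
f(19) = f(18) + f(17) = 2584 + 1597 = 4181
f(20) = f(19) + f(18) = 4181 + 2584 = 6765
f(21) = f(20) + f(19) = 6765 + 4181 = 10946
f(22) = f(21) + f(20) = 10946 + 6765 = 17711
f(23) = f(22) + f(21) = 17711 + 10946 = 28657
f(24) = f(23) + f(22) = 28657 + 17711 = 46368
f(25) = f(24) + f(23) = 46368 + 28657 = 75025
f(26) = f(25) + f(24) = 75025 + 46368 = 121393
f(27) = f(26) + f(25) = 121393 + 75025 = 196418
f(28) = f(27) + f(26) = 196418 + 121393 = 317811
f(29) = f(28) + f(27) = 317811 + 196418 = 514229

514229


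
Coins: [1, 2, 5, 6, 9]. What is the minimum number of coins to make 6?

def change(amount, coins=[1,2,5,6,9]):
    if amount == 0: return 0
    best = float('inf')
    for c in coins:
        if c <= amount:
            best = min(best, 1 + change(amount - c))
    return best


Building up with DP:
change(0) = 0
change(1) = min(1+change(0)=1+0=1) = 1
change(2) = min(1+change(1)=1+1=2, 1+change(0)=1+0=1) = 1
change(3) = min(1+change(2)=1+1=2, 1+change(1)=1+1=2) = 2
change(4) = min(1+change(3)=1+2=3, 1+change(2)=1+1=2) = 2
change(5) = min(1+change(4)=1+2=3, 1+change(3)=1+2=3, 1+change(0)=1+0=1) = 1
change(6) = min(1+change(5)=1+1=2, 1+change(4)=1+2=3, 1+change(1)=1+1=2, 1+change(0)=1+0=1) = 1

1


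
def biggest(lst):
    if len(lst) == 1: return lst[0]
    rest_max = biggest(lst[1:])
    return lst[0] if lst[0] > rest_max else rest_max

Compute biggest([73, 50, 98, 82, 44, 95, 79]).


biggest([73, 50, 98, 82, 44, 95, 79]): compare 73 with biggest([50, 98, 82, 44, 95, 79])
biggest([50, 98, 82, 44, 95, 79]): compare 50 with biggest([98, 82, 44, 95, 79])
biggest([98, 82, 44, 95, 79]): compare 98 with biggest([82, 44, 95, 79])
biggest([82, 44, 95, 79]): compare 82 with biggest([44, 95, 79])
biggest([44, 95, 79]): compare 44 with biggest([95, 79])
biggest([95, 79]): compare 95 with biggest([79])
biggest([79]) = 79  (base case)
Compare 95 with 79 -> 95
Compare 44 with 95 -> 95
Compare 82 with 95 -> 95
Compare 98 with 95 -> 98
Compare 50 with 98 -> 98
Compare 73 with 98 -> 98

98


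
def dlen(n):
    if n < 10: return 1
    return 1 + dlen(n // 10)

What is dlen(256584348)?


dlen(256584348) = 1 + dlen(25658434)
dlen(25658434) = 1 + dlen(2565843)
dlen(2565843) = 1 + dlen(256584)
dlen(256584) = 1 + dlen(25658)
dlen(25658) = 1 + dlen(2565)
dlen(2565) = 1 + dlen(256)
dlen(256) = 1 + dlen(25)
dlen(25) = 1 + dlen(2)
dlen(2) = 1  (base case: 2 < 10)
Unwinding: 1 + 1 + 1 + 1 + 1 + 1 + 1 + 1 + 1 = 9

9


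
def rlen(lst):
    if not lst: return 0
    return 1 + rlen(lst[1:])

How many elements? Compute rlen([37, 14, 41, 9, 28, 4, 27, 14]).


rlen([37, 14, 41, 9, 28, 4, 27, 14]) = 1 + rlen([14, 41, 9, 28, 4, 27, 14])
rlen([14, 41, 9, 28, 4, 27, 14]) = 1 + rlen([41, 9, 28, 4, 27, 14])
rlen([41, 9, 28, 4, 27, 14]) = 1 + rlen([9, 28, 4, 27, 14])
rlen([9, 28, 4, 27, 14]) = 1 + rlen([28, 4, 27, 14])
rlen([28, 4, 27, 14]) = 1 + rlen([4, 27, 14])
rlen([4, 27, 14]) = 1 + rlen([27, 14])
rlen([27, 14]) = 1 + rlen([14])
rlen([14]) = 1 + rlen([])
rlen([]) = 0  (base case)
Unwinding: 1 + 1 + 1 + 1 + 1 + 1 + 1 + 1 + 0 = 8

8


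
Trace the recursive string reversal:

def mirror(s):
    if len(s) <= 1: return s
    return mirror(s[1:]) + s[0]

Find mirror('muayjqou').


mirror('muayjqou') = mirror('uayjqou') + 'm'
mirror('uayjqou') = mirror('ayjqou') + 'u'
mirror('ayjqou') = mirror('yjqou') + 'a'
mirror('yjqou') = mirror('jqou') + 'y'
mirror('jqou') = mirror('qou') + 'j'
mirror('qou') = mirror('ou') + 'q'
mirror('ou') = mirror('u') + 'o'
mirror('u') = 'u'  (base case)
Concatenating: 'u' + 'o' + 'q' + 'j' + 'y' + 'a' + 'u' + 'm' = 'uoqjyaum'

uoqjyaum


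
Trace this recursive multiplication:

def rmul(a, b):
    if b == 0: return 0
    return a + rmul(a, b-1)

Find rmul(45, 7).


rmul(45, 7) = 45 + rmul(45, 6)
rmul(45, 6) = 45 + rmul(45, 5)
rmul(45, 5) = 45 + rmul(45, 4)
rmul(45, 4) = 45 + rmul(45, 3)
rmul(45, 3) = 45 + rmul(45, 2)
rmul(45, 2) = 45 + rmul(45, 1)
rmul(45, 1) = 45 + rmul(45, 0)
rmul(45, 0) = 0  (base case)
Total: 45 + 45 + 45 + 45 + 45 + 45 + 45 + 0 = 315

315


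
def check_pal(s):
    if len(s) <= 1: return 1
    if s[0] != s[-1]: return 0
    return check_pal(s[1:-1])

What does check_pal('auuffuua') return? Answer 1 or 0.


check_pal('auuffuua'): s[0]='a' == s[-1]='a' -> check check_pal('uuffuu')
check_pal('uuffuu'): s[0]='u' == s[-1]='u' -> check check_pal('uffu')
check_pal('uffu'): s[0]='u' == s[-1]='u' -> check check_pal('ff')
check_pal('ff'): s[0]='f' == s[-1]='f' -> check check_pal('')
check_pal(''): len <= 1 -> return 1  (base case)
Result: 1 (palindrome)

1


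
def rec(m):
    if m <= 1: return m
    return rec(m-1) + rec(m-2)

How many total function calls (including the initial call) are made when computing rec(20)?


Let C(n) = total calls for rec(n)
C(0) = 1, C(1) = 1
C(2) = 1 + C(1) + C(0) = 1 + 1 + 1 = 3
C(3) = 1 + C(2) + C(1) = 1 + 3 + 1 = 5
C(4) = 1 + C(3) + C(2) = 1 + 5 + 3 = 9
C(5) = 1 + C(4) + C(3) = 1 + 9 + 5 = 15
C(6) = 1 + C(5) + C(4) = 1 + 15 + 9 = 25
C(7) = 1 + C(6) + C(5) = 1 + 25 + 15 = 41
C(8) = 1 + C(7) + C(6) = 1 + 41 + 25 = 67
C(9) = 1 + C(8) + C(7) = 1 + 67 + 41 = 109
C(10) = 1 + C(9) + C(8) = 1 + 109 + 67 = 177
C(11) = 1 + C(10) + C(9) = 1 + 177 + 109 = 287
C(12) = 1 + C(11) + C(10) = 1 + 287 + 177 = 465
C(13) = 1 + C(12) + C(11) = 1 + 465 + 287 = 753
C(14) = 1 + C(13) + C(12) = 1 + 753 + 465 = 1219
C(15) = 1 + C(14) + C(13) = 1 + 1219 + 753 = 1973
C(16) = 1 + C(15) + C(14) = 1 + 1973 + 1219 = 3193
C(17) = 1 + C(16) + C(15) = 1 + 3193 + 1973 = 5167
C(18) = 1 + C(17) + C(16) = 1 + 5167 + 3193 = 8361
C(19) = 1 + C(18) + C(17) = 1 + 8361 + 5167 = 13529
C(20) = 1 + C(19) + C(18) = 1 + 13529 + 8361 = 21891

21891


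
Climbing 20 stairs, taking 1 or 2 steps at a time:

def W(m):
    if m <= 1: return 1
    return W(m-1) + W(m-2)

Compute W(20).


Building up from base cases:
W(0) = 1
W(1) = 1
W(2) = W(1) + W(0) = 1 + 1 = 2
W(3) = W(2) + W(1) = 2 + 1 = 3
W(4) = W(3) + W(2) = 3 + 2 = 5
W(5) = W(4) + W(3) = 5 + 3 = 8
W(6) = W(5) + W(4) = 8 + 5 = 13
W(7) = W(6) + W(5) = 13 + 8 = 21
W(8) = W(7) + W(6) = 21 + 13 = 34
W(9) = W(8) + W(7) = 34 + 21 = 55
W(10) = W(9) + W(8) = 55 + 34 = 89
W(11) = W(10) + W(9) = 89 + 55 = 144
W(12) = W(11) + W(10) = 144 + 89 = 233
W(13) = W(12) + W(11) = 233 + 144 = 377
W(14) = W(13) + W(12) = 377 + 233 = 610
W(15) = W(14) + W(13) = 610 + 377 = 987
W(16) = W(15) + W(14) = 987 + 610 = 1597
W(17) = W(16) + W(15) = 1597 + 987 = 2584
W(18) = W(17) + W(16) = 2584 + 1597 = 4181
W(19) = W(18) + W(17) = 4181 + 2584 = 6765
W(20) = W(19) + W(18) = 6765 + 4181 = 10946

10946


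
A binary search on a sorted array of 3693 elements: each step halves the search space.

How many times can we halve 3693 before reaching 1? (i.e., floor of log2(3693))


3693 / 2 = 1846
1846 / 2 = 923
923 / 2 = 461
461 / 2 = 230
230 / 2 = 115
115 / 2 = 57
57 / 2 = 28
28 / 2 = 14
14 / 2 = 7
7 / 2 = 3
3 / 2 = 1
Reached 1 after 11 halvings

11


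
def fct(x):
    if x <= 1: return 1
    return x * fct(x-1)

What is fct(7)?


fct(7)
= 7 * fct(6)
= 7 * 6 * fct(5)
= 7 * 6 * 5 * fct(4)
= 7 * 6 * 5 * 4 * fct(3)
= 7 * 6 * 5 * 4 * 3 * fct(2)
= 7 * 6 * 5 * 4 * 3 * 2 * fct(1)
= 7 * 6 * 5 * 4 * 3 * 2 * 1
= 5040

5040


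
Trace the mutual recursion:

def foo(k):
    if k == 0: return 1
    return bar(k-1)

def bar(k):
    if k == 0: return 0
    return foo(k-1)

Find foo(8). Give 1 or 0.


foo(8) = bar(7)
bar(7) = foo(6)
foo(6) = bar(5)
bar(5) = foo(4)
foo(4) = bar(3)
bar(3) = foo(2)
foo(2) = bar(1)
bar(1) = foo(0)
foo(0) = 1  (base case)
Result: 1

1


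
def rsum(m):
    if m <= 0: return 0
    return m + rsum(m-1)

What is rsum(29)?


rsum(29)
= 29 + 28 + 27 + 26 + 25 + 24 + 23 + 22 + 21 + 20 + 19 + 18 + 17 + 16 + 15 + 14 + 13 + 12 + 11 + 10 + 9 + 8 + 7 + 6 + 5 + 4 + 3 + 2 + 1 + rsum(0)
= 29 + 28 + 27 + 26 + 25 + 24 + 23 + 22 + 21 + 20 + 19 + 18 + 17 + 16 + 15 + 14 + 13 + 12 + 11 + 10 + 9 + 8 + 7 + 6 + 5 + 4 + 3 + 2 + 1 + 0
= 435

435


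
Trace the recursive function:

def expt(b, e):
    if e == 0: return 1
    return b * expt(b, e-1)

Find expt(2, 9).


expt(2, 9)
= 2 * expt(2, 8)
= 2 * 2 * expt(2, 7)
= 2 * 2 * 2 * expt(2, 6)
= 2 * 2 * 2 * 2 * expt(2, 5)
= 2 * 2 * 2 * 2 * 2 * expt(2, 4)
= 2 * 2 * 2 * 2 * 2 * 2 * expt(2, 3)
= 2 * 2 * 2 * 2 * 2 * 2 * 2 * expt(2, 2)
= 2 * 2 * 2 * 2 * 2 * 2 * 2 * 2 * expt(2, 1)
= 2 * 2 * 2 * 2 * 2 * 2 * 2 * 2 * 2 * expt(2, 0)
= 2 * 2 * 2 * 2 * 2 * 2 * 2 * 2 * 2 * 1
= 512

512


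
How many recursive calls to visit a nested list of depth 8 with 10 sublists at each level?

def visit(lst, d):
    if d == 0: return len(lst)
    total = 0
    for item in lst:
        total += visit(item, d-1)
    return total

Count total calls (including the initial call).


At depth 0 (root): 1 call
At depth 1: each of 1 parents calls visit on 10 children = 10 calls
At depth 2: each of 10 parents calls visit on 10 children = 100 calls
At depth 3: each of 100 parents calls visit on 10 children = 1000 calls
At depth 4: each of 1000 parents calls visit on 10 children = 10000 calls
At depth 5: each of 10000 parents calls visit on 10 children = 100000 calls
At depth 6: each of 100000 parents calls visit on 10 children = 1000000 calls
At depth 7: each of 1000000 parents calls visit on 10 children = 10000000 calls
At depth 8: each of 10000000 parents calls visit on 10 children = 100000000 calls
Total: 1 + 10 + 100 + 1000 + 10000 + 100000 + 1000000 + 10000000 + 100000000 = 111111111

111111111


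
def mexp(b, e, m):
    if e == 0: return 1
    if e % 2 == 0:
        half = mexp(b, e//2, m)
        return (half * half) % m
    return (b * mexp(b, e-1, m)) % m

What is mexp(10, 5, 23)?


mexp(10, 5, 23): e is odd, compute mexp(10, 4, 23)
  mexp(10, 4, 23): e is even, compute mexp(10, 2, 23)
    mexp(10, 2, 23): e is even, compute mexp(10, 1, 23)
      mexp(10, 1, 23): e is odd, compute mexp(10, 0, 23)
        mexp(10, 0, 23) = 1
      (10 * 1) % 23 = 10
    half=10, (10*10) % 23 = 8
  half=8, (8*8) % 23 = 18
(10 * 18) % 23 = 19

19


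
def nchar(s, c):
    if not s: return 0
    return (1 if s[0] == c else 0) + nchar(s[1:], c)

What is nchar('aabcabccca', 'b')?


s[0]='a' != 'b' -> 0
s[0]='a' != 'b' -> 0
s[0]='b' == 'b' -> 1
s[0]='c' != 'b' -> 0
s[0]='a' != 'b' -> 0
s[0]='b' == 'b' -> 1
s[0]='c' != 'b' -> 0
s[0]='c' != 'b' -> 0
s[0]='c' != 'b' -> 0
s[0]='a' != 'b' -> 0
Sum: 0 + 0 + 1 + 0 + 0 + 1 + 0 + 0 + 0 + 0 = 2

2


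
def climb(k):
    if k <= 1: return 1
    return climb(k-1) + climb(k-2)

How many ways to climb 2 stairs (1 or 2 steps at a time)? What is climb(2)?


Building up from base cases:
climb(0) = 1
climb(1) = 1
climb(2) = climb(1) + climb(0) = 1 + 1 = 2

2


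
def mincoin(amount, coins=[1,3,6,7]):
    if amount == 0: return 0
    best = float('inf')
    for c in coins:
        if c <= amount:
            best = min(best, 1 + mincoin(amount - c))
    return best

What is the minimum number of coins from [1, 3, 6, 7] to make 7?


Building up with DP:
mincoin(0) = 0
mincoin(1) = min(1+mincoin(0)=1+0=1) = 1
mincoin(2) = min(1+mincoin(1)=1+1=2) = 2
mincoin(3) = min(1+mincoin(2)=1+2=3, 1+mincoin(0)=1+0=1) = 1
mincoin(4) = min(1+mincoin(3)=1+1=2, 1+mincoin(1)=1+1=2) = 2
mincoin(5) = min(1+mincoin(4)=1+2=3, 1+mincoin(2)=1+2=3) = 3
mincoin(6) = min(1+mincoin(5)=1+3=4, 1+mincoin(3)=1+1=2, 1+mincoin(0)=1+0=1) = 1
mincoin(7) = min(1+mincoin(6)=1+1=2, 1+mincoin(4)=1+2=3, 1+mincoin(1)=1+1=2, 1+mincoin(0)=1+0=1) = 1

1


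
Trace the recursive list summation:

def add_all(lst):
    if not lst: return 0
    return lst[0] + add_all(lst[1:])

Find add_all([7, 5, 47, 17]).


add_all([7, 5, 47, 17]) = 7 + add_all([5, 47, 17])
add_all([5, 47, 17]) = 5 + add_all([47, 17])
add_all([47, 17]) = 47 + add_all([17])
add_all([17]) = 17 + add_all([])
add_all([]) = 0  (base case)
Total: 7 + 5 + 47 + 17 + 0 = 76

76


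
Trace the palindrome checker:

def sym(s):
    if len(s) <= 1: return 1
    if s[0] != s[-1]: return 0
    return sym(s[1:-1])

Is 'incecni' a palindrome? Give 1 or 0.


sym('incecni'): s[0]='i' == s[-1]='i' -> check sym('ncecn')
sym('ncecn'): s[0]='n' == s[-1]='n' -> check sym('cec')
sym('cec'): s[0]='c' == s[-1]='c' -> check sym('e')
sym('e'): len <= 1 -> return 1  (base case)
Result: 1 (palindrome)

1


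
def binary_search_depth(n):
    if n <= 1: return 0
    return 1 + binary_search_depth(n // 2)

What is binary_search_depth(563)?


563 / 2 = 281
281 / 2 = 140
140 / 2 = 70
70 / 2 = 35
35 / 2 = 17
17 / 2 = 8
8 / 2 = 4
4 / 2 = 2
2 / 2 = 1
Reached 1 after 9 halvings

9


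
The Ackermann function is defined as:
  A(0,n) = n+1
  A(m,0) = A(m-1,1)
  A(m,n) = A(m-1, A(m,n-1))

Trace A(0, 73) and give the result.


A(0, 73) = 74
Result: A(0, 73) = 74

74


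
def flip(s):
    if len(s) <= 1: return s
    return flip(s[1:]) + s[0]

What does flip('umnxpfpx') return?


flip('umnxpfpx') = flip('mnxpfpx') + 'u'
flip('mnxpfpx') = flip('nxpfpx') + 'm'
flip('nxpfpx') = flip('xpfpx') + 'n'
flip('xpfpx') = flip('pfpx') + 'x'
flip('pfpx') = flip('fpx') + 'p'
flip('fpx') = flip('px') + 'f'
flip('px') = flip('x') + 'p'
flip('x') = 'x'  (base case)
Concatenating: 'x' + 'p' + 'f' + 'p' + 'x' + 'n' + 'm' + 'u' = 'xpfpxnmu'

xpfpxnmu


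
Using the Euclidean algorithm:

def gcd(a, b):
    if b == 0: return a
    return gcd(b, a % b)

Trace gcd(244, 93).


gcd(244, 93) = gcd(93, 58)
gcd(93, 58) = gcd(58, 35)
gcd(58, 35) = gcd(35, 23)
gcd(35, 23) = gcd(23, 12)
gcd(23, 12) = gcd(12, 11)
gcd(12, 11) = gcd(11, 1)
gcd(11, 1) = gcd(1, 0)
gcd(1, 0) = 1  (base case)

1


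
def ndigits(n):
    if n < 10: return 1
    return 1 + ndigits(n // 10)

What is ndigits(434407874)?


ndigits(434407874) = 1 + ndigits(43440787)
ndigits(43440787) = 1 + ndigits(4344078)
ndigits(4344078) = 1 + ndigits(434407)
ndigits(434407) = 1 + ndigits(43440)
ndigits(43440) = 1 + ndigits(4344)
ndigits(4344) = 1 + ndigits(434)
ndigits(434) = 1 + ndigits(43)
ndigits(43) = 1 + ndigits(4)
ndigits(4) = 1  (base case: 4 < 10)
Unwinding: 1 + 1 + 1 + 1 + 1 + 1 + 1 + 1 + 1 = 9

9


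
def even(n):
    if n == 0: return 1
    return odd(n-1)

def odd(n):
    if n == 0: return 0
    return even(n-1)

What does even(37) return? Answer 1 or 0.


even(37) = odd(36)
odd(36) = even(35)
even(35) = odd(34)
odd(34) = even(33)
even(33) = odd(32)
odd(32) = even(31)
even(31) = odd(30)
odd(30) = even(29)
even(29) = odd(28)
odd(28) = even(27)
even(27) = odd(26)
odd(26) = even(25)
even(25) = odd(24)
odd(24) = even(23)
even(23) = odd(22)
odd(22) = even(21)
even(21) = odd(20)
odd(20) = even(19)
even(19) = odd(18)
odd(18) = even(17)
even(17) = odd(16)
odd(16) = even(15)
even(15) = odd(14)
odd(14) = even(13)
even(13) = odd(12)
odd(12) = even(11)
even(11) = odd(10)
odd(10) = even(9)
even(9) = odd(8)
odd(8) = even(7)
even(7) = odd(6)
odd(6) = even(5)
even(5) = odd(4)
odd(4) = even(3)
even(3) = odd(2)
odd(2) = even(1)
even(1) = odd(0)
odd(0) = 0  (base case)
Result: 0

0
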